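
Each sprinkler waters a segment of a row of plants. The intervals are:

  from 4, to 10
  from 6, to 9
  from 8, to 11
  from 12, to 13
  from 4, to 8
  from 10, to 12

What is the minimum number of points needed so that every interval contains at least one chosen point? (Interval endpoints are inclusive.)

Process intervals by earliest right end; each time one isn't hit yet, stab at its right endpoint.
Sorted: [4,8] [6,9] [4,10] [8,11] [10,12] [12,13]
{[4,8],[6,9],[4,10],[8,11]} hit by 8; {[10,12],[12,13]} hit by 12.
Points: 8, 12 (2 total).

2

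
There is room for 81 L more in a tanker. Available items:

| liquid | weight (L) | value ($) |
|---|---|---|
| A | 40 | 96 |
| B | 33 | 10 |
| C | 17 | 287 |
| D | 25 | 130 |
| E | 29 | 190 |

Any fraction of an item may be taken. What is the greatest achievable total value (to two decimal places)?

631.00

Ratios (sorted): C 16.88, E 6.55, D 5.20, A 2.40, B 0.30
take C (17 @ 287); take E (29 @ 190); take D (25 @ 130); take 10/40 of A → 24.00. Capacity used 81/81.
Total value = 631.00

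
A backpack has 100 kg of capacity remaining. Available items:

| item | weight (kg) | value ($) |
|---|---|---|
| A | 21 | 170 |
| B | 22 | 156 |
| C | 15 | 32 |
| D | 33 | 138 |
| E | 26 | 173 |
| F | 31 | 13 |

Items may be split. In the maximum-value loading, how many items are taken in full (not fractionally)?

Greedy by value/weight ratio, highest first.
Ratios (sorted): A 8.10, B 7.09, E 6.65, D 4.18, C 2.13, F 0.42
take A (21 @ 170); take B (22 @ 156); take E (26 @ 173); take 31/33 of D → 129.64. Capacity used 100/100.
3 item(s) taken whole; one partial (take 31/33 of D).

3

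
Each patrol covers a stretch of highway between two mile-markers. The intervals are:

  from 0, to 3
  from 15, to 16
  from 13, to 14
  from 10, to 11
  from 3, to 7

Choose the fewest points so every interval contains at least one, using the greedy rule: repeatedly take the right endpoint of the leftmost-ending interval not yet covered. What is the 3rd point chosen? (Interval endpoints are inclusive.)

Sorted: [0,3] [3,7] [10,11] [13,14] [15,16]
{[0,3],[3,7]} hit by 3; {[10,11]} hit by 11; {[13,14]} hit by 14; {[15,16]} hit by 16.
Points: 3, 11, 14, 16 (4 total).

14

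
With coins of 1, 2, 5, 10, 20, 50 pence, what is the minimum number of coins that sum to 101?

101 = 2×50 + 1×1
Total coins = 2 + 1 = 3

3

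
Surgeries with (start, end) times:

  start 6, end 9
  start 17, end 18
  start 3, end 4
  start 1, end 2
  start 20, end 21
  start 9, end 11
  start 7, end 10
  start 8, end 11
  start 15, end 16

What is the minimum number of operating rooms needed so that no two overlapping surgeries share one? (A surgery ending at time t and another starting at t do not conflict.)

starts: [1, 3, 6, 7, 8, 9, 15, 17, 20]
ends:   [2, 4, 9, 10, 11, 11, 16, 18, 21]
s1→1 e2→0 s3→1 e4→0 s6→1 s7→2 s8→3  — peak 3.

3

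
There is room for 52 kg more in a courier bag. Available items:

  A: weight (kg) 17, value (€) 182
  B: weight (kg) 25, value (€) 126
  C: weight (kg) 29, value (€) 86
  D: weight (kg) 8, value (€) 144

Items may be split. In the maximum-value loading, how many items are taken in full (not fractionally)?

Sort by value per unit weight and fill in that order.
Ratios (sorted): D 18.00, A 10.71, B 5.04, C 2.97
take D (8 @ 144); take A (17 @ 182); take B (25 @ 126); take 2/29 of C → 5.93. Capacity used 52/52.
3 item(s) taken whole; one partial (take 2/29 of C).

3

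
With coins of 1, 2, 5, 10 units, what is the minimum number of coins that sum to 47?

6

47 − 4×10→7 − 1×5→2 − 1×2→0
Total coins = 4 + 1 + 1 = 6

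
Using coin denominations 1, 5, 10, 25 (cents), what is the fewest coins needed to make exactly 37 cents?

Use the largest denomination that fits, subtract, and repeat.
37 − 1×25→12 − 1×10→2 − 2×1→0
Total coins = 1 + 1 + 2 = 4

4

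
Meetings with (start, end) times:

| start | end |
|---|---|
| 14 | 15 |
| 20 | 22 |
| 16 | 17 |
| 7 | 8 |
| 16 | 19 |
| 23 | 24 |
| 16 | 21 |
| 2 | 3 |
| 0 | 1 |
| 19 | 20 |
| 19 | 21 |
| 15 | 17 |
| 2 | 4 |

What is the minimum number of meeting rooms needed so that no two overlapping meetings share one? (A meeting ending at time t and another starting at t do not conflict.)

starts: [0, 2, 2, 7, 14, 15, 16, 16, 16, 19, 19, 20, 23]
ends:   [1, 3, 4, 8, 15, 17, 17, 19, 20, 21, 21, 22, 24]
s0→1 e1→0 s2→1 s2→2 e3→1 e4→0 s7→1 e8→0 s14→1 e15→0 s15→1 s16→2 s16→3 s16→4  — peak 4.

4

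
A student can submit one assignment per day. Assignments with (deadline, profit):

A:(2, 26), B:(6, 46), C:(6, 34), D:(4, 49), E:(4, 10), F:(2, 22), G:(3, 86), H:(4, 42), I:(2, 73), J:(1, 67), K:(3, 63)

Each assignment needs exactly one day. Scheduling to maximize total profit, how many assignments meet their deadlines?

Take jobs in profit order; each goes to the latest open slot no later than its deadline.
By profit: G(d3,86), I(d2,73), J(d1,67), K(d3,63), D(d4,49), B(d6,46), H(d4,42), C(d6,34), A(d2,26), F(d2,22), E(d4,10)
G→slot 3; I→slot 2; J→slot 1; K skipped; D→slot 4; B→slot 6; H skipped; C→slot 5; A skipped; F skipped; E skipped.
6 of 11 scheduled.

6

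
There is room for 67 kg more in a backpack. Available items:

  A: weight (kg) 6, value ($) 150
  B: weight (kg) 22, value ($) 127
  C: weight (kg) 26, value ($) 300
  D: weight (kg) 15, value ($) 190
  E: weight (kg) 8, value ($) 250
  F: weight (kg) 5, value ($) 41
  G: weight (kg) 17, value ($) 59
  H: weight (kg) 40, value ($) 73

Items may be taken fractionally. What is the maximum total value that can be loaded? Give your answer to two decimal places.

971.41

Ratios (sorted): E 31.25, A 25.00, D 12.67, C 11.54, F 8.20, B 5.77, G 3.47, H 1.82
take E (8 @ 250); take A (6 @ 150); take D (15 @ 190); take C (26 @ 300); take F (5 @ 41); take 7/22 of B → 40.41. Capacity used 67/67.
Total value = 971.41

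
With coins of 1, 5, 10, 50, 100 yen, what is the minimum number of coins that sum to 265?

Use the largest denomination that fits, subtract, and repeat.
265 − 2×100→65 − 1×50→15 − 1×10→5 − 1×5→0
Total coins = 2 + 1 + 1 + 1 = 5

5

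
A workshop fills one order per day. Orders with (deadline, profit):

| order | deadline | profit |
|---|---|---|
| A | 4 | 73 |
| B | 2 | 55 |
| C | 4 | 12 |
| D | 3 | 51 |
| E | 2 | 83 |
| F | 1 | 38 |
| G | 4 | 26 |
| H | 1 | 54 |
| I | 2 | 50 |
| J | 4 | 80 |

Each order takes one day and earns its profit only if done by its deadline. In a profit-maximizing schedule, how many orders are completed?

4

Sort by profit descending; place each in the latest free slot ≤ its deadline.
Profit order: E=83 J=80 A=73 B=55 H=54 D=51 I=50 F=38 G=26 C=12
Assign: E→slot 2, J→slot 4, A→slot 3, B→slot 1, H skipped, D skipped, I skipped, F skipped, G skipped, C skipped.
Slots: [1:B] [2:E] [3:A] [4:J]
4 of 10 scheduled.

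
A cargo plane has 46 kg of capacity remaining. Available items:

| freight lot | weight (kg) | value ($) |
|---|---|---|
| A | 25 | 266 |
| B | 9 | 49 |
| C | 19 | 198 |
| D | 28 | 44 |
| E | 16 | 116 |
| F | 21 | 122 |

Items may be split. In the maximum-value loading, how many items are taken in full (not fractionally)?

2

Greedy by value/weight ratio, highest first.
Order: A (266/25=10.64) > C (198/19=10.42) > E (116/16=7.25) > F (122/21=5.81) > B (49/9=5.44) > D (44/28=1.57)
Fill: take A (25 @ 266) → take C (19 @ 198) → take 2/16 of E → 14.50; 46/46 used.
2 item(s) taken whole; one partial (take 2/16 of E).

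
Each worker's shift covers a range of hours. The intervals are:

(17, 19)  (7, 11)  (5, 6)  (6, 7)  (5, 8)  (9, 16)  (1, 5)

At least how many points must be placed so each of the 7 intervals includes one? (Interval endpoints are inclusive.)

4

By right end: [1,5]  [5,6]  [6,7]  [5,8]  [7,11]  [9,16]  [17,19]
[1,5] uncovered → point at 5; [6,7] uncovered → point at 7; [9,16] uncovered → point at 16; [17,19] uncovered → point at 19.
Points: 5, 7, 16, 19 (4 total).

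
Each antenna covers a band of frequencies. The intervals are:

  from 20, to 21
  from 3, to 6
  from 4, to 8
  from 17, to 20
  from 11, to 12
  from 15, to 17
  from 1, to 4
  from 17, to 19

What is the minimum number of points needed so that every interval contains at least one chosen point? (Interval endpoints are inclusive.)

4

Process intervals by earliest right end; each time one isn't hit yet, stab at its right endpoint.
Sorted: [1,4] [3,6] [4,8] [11,12] [15,17] [17,19] [17,20] [20,21]
{[1,4],[3,6],[4,8]} hit by 4; {[11,12]} hit by 12; {[15,17],[17,19],[17,20]} hit by 17; {[20,21]} hit by 21.
Points: 4, 12, 17, 21 (4 total).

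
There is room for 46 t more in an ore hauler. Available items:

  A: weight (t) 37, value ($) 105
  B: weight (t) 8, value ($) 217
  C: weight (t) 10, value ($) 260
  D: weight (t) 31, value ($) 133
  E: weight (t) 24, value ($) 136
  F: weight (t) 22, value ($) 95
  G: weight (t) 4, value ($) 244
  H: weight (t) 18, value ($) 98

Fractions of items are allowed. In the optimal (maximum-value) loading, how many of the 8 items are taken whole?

4

Greedy by value/weight ratio, highest first.
Order: G (244/4=61.00) > B (217/8=27.12) > C (260/10=26.00) > E (136/24=5.67) > H (98/18=5.44) > F (95/22=4.32) > D (133/31=4.29) > A (105/37=2.84)
Fill: take G (4 @ 244) → take B (8 @ 217) → take C (10 @ 260) → take E (24 @ 136); 46/46 used.
4 item(s) taken whole.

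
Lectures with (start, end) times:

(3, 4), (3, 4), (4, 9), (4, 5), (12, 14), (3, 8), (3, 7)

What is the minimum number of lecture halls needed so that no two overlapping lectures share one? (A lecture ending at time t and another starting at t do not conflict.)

starts: [3, 3, 3, 3, 4, 4, 12]
ends:   [4, 4, 5, 7, 8, 9, 14]
s3→1 s3→2 s3→3 s3→4  — peak 4.

4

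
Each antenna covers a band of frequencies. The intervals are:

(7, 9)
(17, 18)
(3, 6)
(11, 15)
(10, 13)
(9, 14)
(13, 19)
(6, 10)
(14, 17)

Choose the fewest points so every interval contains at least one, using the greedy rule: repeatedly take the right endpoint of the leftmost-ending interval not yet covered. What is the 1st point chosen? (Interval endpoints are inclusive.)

6

Sort by right endpoint; whenever an interval is uncovered, place a point at its right end.
By right end: [3,6]  [7,9]  [6,10]  [10,13]  [9,14]  [11,15]  [14,17]  [17,18]  [13,19]
[3,6] uncovered → point at 6; [7,9] uncovered → point at 9; [10,13] uncovered → point at 13; [14,17] uncovered → point at 17.
Points: 6, 9, 13, 17 (4 total).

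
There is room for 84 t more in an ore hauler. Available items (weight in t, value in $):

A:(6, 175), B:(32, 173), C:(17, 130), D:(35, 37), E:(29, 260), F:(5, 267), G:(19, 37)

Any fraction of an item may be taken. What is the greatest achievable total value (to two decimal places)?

977.97

Sort by value per unit weight and fill in that order.
Ratios (sorted): F 53.40, A 29.17, E 8.97, C 7.65, B 5.41, G 1.95, D 1.06
take F (5 @ 267); take A (6 @ 175); take E (29 @ 260); take C (17 @ 130); take 27/32 of B → 145.97. Capacity used 84/84.
Total value = 977.97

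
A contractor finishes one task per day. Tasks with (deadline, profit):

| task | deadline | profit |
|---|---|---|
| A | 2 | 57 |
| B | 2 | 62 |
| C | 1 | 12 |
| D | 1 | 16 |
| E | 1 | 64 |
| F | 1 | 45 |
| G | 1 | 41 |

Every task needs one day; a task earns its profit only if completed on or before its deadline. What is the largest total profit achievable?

Sort by profit descending; place each in the latest free slot ≤ its deadline.
By profit: E(d1,64), B(d2,62), A(d2,57), F(d1,45), G(d1,41), D(d1,16), C(d1,12)
E→slot 1; B→slot 2; A skipped; F skipped; G skipped; D skipped; C skipped.
Profit = 64 + 62 = 126

126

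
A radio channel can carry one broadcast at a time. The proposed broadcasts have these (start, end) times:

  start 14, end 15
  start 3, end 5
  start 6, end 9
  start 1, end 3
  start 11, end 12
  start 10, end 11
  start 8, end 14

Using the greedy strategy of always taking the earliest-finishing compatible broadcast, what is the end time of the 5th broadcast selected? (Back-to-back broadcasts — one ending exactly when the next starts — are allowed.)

Greedy by earliest finish: after sorting by end time, pick each interval compatible with the last pick.
By end time: (1,3), (3,5), (6,9), (10,11), (11,12), (8,14), (14,15).
Pick (1,3); next start ≥ 3 → (3,5); next start ≥ 5 → (6,9); next start ≥ 9 → (10,11); next start ≥ 11 → (11,12); next start ≥ 12 → (14,15).
Selected: (1,3) (3,5) (6,9) (10,11) (11,12) (14,15)

12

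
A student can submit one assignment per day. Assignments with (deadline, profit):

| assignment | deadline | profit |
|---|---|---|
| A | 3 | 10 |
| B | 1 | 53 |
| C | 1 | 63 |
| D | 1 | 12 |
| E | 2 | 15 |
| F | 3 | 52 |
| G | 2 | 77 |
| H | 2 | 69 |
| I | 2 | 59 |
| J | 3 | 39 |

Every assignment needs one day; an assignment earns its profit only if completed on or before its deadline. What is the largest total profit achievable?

Take jobs in profit order; each goes to the latest open slot no later than its deadline.
By profit: G(d2,77), H(d2,69), C(d1,63), I(d2,59), B(d1,53), F(d3,52), J(d3,39), E(d2,15), D(d1,12), A(d3,10)
G→slot 2; H→slot 1; C skipped; I skipped; B skipped; F→slot 3; J skipped; E skipped; D skipped; A skipped.
Profit = 69 + 77 + 52 = 198

198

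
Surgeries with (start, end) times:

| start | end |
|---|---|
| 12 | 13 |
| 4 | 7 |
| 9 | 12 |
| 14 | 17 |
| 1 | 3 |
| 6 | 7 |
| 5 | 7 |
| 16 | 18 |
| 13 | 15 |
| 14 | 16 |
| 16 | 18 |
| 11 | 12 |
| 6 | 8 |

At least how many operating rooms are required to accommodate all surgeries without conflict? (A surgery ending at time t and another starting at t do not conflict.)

The answer is the maximum number of intervals overlapping at any instant.
starts: [1, 4, 5, 6, 6, 9, 11, 12, 13, 14, 14, 16, 16]
ends:   [3, 7, 7, 7, 8, 12, 12, 13, 15, 16, 17, 18, 18]
s1→1 e3→0 s4→1 s5→2 s6→3 s6→4  — peak 4.

4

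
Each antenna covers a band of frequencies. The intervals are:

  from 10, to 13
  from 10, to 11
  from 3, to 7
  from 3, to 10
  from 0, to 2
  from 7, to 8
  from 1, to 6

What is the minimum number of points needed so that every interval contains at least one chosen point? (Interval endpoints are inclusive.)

3

Sorted: [0,2] [1,6] [3,7] [7,8] [3,10] [10,11] [10,13]
{[0,2],[1,6]} hit by 2; {[3,7],[7,8],[3,10]} hit by 7; {[10,11],[10,13]} hit by 11.
Points: 2, 7, 11 (3 total).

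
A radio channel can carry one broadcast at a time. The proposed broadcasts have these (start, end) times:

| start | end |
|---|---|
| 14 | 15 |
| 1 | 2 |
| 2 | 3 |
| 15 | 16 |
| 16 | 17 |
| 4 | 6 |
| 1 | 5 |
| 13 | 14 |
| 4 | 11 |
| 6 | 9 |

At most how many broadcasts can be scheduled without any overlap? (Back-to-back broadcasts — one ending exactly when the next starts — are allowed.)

8

Greedy by earliest finish: after sorting by end time, pick each interval compatible with the last pick.
By end time: (1,2), (2,3), (1,5), (4,6), (6,9), (4,11), (13,14), (14,15), (15,16), (16,17).
Pick (1,2); next start ≥ 2 → (2,3); next start ≥ 3 → (4,6); next start ≥ 6 → (6,9); next start ≥ 9 → (13,14); next start ≥ 14 → (14,15); next start ≥ 15 → (15,16); next start ≥ 16 → (16,17).
Selected 8 broadcasts.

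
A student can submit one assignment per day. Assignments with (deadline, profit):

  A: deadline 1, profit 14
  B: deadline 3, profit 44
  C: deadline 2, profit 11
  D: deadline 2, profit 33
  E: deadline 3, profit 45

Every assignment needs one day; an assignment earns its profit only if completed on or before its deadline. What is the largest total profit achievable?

Take jobs in profit order; each goes to the latest open slot no later than its deadline.
By profit: E(d3,45), B(d3,44), D(d2,33), A(d1,14), C(d2,11)
E→slot 3; B→slot 2; D→slot 1; A skipped; C skipped.
Profit = 33 + 44 + 45 = 122

122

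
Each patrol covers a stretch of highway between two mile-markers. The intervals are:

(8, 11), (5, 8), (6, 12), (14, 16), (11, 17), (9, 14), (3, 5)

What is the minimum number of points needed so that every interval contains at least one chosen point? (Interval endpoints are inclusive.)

3

Sort by right endpoint; whenever an interval is uncovered, place a point at its right end.
Sorted: [3,5] [5,8] [8,11] [6,12] [9,14] [14,16] [11,17]
{[3,5],[5,8]} hit by 5; {[8,11],[6,12],[9,14]} hit by 11; {[14,16],[11,17]} hit by 16.
Points: 5, 11, 16 (3 total).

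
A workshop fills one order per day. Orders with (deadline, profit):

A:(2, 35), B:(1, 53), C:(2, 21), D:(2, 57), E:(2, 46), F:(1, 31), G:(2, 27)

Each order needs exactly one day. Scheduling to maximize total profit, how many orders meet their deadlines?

By profit: D(d2,57), B(d1,53), E(d2,46), A(d2,35), F(d1,31), G(d2,27), C(d2,21)
D→slot 2; B→slot 1; E skipped; A skipped; F skipped; G skipped; C skipped.
2 of 7 scheduled.

2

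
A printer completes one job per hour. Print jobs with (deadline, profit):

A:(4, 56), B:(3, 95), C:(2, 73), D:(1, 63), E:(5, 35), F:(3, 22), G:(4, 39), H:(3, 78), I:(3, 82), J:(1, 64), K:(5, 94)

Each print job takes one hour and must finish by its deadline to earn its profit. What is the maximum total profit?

405

Sort by profit descending; place each in the latest free slot ≤ its deadline.
Profit order: B=95 K=94 I=82 H=78 C=73 J=64 D=63 A=56 G=39 E=35 F=22
Assign: B→slot 3, K→slot 5, I→slot 2, H→slot 1, C skipped, J skipped, D skipped, A→slot 4, G skipped, E skipped, F skipped.
Slots: [1:H] [2:I] [3:B] [4:A] [5:K]
Profit = 78 + 82 + 95 + 56 + 94 = 405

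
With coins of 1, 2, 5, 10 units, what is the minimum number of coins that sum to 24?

Greedy: take as many of the largest coin as possible, then repeat with the remainder.
24 − 2×10→4 − 2×2→0
Total coins = 2 + 2 = 4

4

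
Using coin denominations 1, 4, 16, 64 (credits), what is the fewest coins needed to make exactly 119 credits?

8

Use the largest denomination that fits, subtract, and repeat.
119 − 1×64→55 − 3×16→7 − 1×4→3 − 3×1→0
Total coins = 1 + 3 + 1 + 3 = 8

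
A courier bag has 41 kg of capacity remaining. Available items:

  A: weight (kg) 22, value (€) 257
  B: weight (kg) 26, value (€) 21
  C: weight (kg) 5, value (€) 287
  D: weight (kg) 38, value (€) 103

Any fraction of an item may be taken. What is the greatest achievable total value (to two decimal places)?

Sort by value per unit weight and fill in that order.
Order: C (287/5=57.40) > A (257/22=11.68) > D (103/38=2.71) > B (21/26=0.81)
Fill: take C (5 @ 287) → take A (22 @ 257) → take 14/38 of D → 37.95; 41/41 used.
Total value = 581.95

581.95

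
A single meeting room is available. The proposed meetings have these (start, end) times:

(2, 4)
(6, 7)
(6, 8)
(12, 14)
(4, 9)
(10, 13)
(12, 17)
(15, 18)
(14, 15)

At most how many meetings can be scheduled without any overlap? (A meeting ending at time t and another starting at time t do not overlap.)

5

Greedy by earliest finish: after sorting by end time, pick each interval compatible with the last pick.
Sorted by end: (2,4)  (6,7)  (6,8)  (4,9)  (10,13)  (12,14)  (14,15)  (12,17)  (15,18)
take (2,4); take (6,7); skip (6,8); skip (4,9); take (10,13); skip (12,14); take (14,15); take (15,18).
Selected 5 meetings.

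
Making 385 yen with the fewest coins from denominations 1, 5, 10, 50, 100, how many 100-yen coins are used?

Use the largest denomination that fits, subtract, and repeat.
385 − 3×100→85 − 1×50→35 − 3×10→5 − 1×5→0
Count of 100: 3

3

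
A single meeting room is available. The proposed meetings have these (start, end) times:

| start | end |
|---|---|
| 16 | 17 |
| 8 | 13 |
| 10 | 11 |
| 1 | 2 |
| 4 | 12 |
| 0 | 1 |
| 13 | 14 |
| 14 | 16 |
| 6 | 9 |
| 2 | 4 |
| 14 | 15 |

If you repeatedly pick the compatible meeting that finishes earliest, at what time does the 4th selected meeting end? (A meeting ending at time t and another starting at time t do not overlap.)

Sorted by end: (0,1)  (1,2)  (2,4)  (6,9)  (10,11)  (4,12)  (8,13)  (13,14)  (14,15)  (14,16)  (16,17)
take (0,1); take (1,2); take (2,4); take (6,9); take (10,11); skip (4,12); take (13,14); take (14,15); skip (14,16); take (16,17).
Selected: (0,1) (1,2) (2,4) (6,9) (10,11) (13,14) (14,15) (16,17)

9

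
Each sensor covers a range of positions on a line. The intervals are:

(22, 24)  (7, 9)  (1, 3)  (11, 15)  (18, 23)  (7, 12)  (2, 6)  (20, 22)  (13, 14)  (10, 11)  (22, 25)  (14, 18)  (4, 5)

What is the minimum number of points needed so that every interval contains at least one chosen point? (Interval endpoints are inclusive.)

Sorted: [1,3] [4,5] [2,6] [7,9] [10,11] [7,12] [13,14] [11,15] [14,18] [20,22] [18,23] [22,24] [22,25]
{[1,3]} hit by 3; {[4,5],[2,6]} hit by 5; {[7,9]} hit by 9; {[10,11],[7,12]} hit by 11; {[13,14],[11,15],[14,18]} hit by 14; {[20,22],[18,23],[22,24],[22,25]} hit by 22.
Points: 3, 5, 9, 11, 14, 22 (6 total).

6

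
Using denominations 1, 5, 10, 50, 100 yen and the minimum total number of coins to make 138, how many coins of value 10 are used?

138 = 1×100 + 3×10 + 1×5 + 3×1
Count of 10: 3

3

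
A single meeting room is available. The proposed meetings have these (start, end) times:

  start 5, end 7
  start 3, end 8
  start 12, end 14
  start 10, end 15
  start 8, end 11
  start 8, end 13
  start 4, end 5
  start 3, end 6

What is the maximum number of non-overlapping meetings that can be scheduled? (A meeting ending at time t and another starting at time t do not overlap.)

Sorted by end: (4,5)  (3,6)  (5,7)  (3,8)  (8,11)  (8,13)  (12,14)  (10,15)
take (4,5); skip (3,6); take (5,7); take (8,11); take (12,14).
Selected 4 meetings.

4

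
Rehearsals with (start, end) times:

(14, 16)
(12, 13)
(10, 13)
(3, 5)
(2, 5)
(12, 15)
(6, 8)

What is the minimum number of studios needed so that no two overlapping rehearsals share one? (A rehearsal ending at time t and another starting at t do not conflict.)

The answer is the maximum number of intervals overlapping at any instant.
starts: [2, 3, 6, 10, 12, 12, 14]
ends:   [5, 5, 8, 13, 13, 15, 16]
s2→1 s3→2 e5→1 e5→0 s6→1 e8→0 s10→1 s12→2 s12→3  — peak 3.

3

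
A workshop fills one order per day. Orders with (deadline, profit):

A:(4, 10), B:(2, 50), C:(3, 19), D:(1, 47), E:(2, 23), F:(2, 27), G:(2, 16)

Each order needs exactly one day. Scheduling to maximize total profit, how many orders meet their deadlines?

Sort by profit descending; place each in the latest free slot ≤ its deadline.
Profit order: B=50 D=47 F=27 E=23 C=19 G=16 A=10
Assign: B→slot 2, D→slot 1, F skipped, E skipped, C→slot 3, G skipped, A→slot 4.
Slots: [1:D] [2:B] [3:C] [4:A]
4 of 7 scheduled.

4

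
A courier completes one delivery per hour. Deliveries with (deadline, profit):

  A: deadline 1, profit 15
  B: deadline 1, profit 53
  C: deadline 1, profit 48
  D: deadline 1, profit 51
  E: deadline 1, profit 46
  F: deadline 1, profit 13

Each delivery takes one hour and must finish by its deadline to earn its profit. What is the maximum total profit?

Profit order: B=53 D=51 C=48 E=46 A=15 F=13
Assign: B→slot 1, D skipped, C skipped, E skipped, A skipped, F skipped.
Slots: [1:B]
Profit = 53 = 53

53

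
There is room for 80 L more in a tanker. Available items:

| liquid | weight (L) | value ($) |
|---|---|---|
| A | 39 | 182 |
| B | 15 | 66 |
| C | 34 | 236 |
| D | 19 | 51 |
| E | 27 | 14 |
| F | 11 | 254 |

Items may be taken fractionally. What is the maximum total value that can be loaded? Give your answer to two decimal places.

Order: F (254/11=23.09) > C (236/34=6.94) > A (182/39=4.67) > B (66/15=4.40) > D (51/19=2.68) > E (14/27=0.52)
Fill: take F (11 @ 254) → take C (34 @ 236) → take 35/39 of A → 163.33; 80/80 used.
Total value = 653.33

653.33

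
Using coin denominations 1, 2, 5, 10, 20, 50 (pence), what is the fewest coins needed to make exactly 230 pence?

Use the largest denomination that fits, subtract, and repeat.
230 = 4×50 + 1×20 + 1×10
Total coins = 4 + 1 + 1 = 6

6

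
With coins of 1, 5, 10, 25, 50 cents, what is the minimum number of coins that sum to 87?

5

Use the largest denomination that fits, subtract, and repeat.
87 − 1×50→37 − 1×25→12 − 1×10→2 − 2×1→0
Total coins = 1 + 1 + 1 + 2 = 5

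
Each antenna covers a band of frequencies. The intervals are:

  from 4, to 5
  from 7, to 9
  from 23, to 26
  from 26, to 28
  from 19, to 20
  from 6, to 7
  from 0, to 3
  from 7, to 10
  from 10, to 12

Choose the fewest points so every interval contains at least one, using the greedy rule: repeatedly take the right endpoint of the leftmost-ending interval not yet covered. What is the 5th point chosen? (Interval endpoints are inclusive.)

By right end: [0,3]  [4,5]  [6,7]  [7,9]  [7,10]  [10,12]  [19,20]  [23,26]  [26,28]
[0,3] uncovered → point at 3; [4,5] uncovered → point at 5; [6,7] uncovered → point at 7; [10,12] uncovered → point at 12; [19,20] uncovered → point at 20; [23,26] uncovered → point at 26.
Points: 3, 5, 7, 12, 20, 26 (6 total).

20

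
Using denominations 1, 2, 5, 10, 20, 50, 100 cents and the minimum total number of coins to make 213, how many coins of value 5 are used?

0

213 = 2×100 + 1×10 + 1×2 + 1×1
Count of 5: 0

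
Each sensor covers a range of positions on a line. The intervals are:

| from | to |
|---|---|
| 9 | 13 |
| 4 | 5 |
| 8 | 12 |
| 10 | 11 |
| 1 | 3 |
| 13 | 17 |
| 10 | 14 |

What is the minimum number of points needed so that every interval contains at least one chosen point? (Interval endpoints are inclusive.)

4

By right end: [1,3]  [4,5]  [10,11]  [8,12]  [9,13]  [10,14]  [13,17]
[1,3] uncovered → point at 3; [4,5] uncovered → point at 5; [10,11] uncovered → point at 11; [13,17] uncovered → point at 17.
Points: 3, 5, 11, 17 (4 total).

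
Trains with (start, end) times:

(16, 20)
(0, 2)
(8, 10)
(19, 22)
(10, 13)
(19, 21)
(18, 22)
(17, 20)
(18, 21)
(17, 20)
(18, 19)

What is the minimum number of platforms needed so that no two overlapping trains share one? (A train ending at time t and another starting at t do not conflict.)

7

Count concurrent intervals with a sweep; the peak is the room count.
starts: [0, 8, 10, 16, 17, 17, 18, 18, 18, 19, 19]
ends:   [2, 10, 13, 19, 20, 20, 20, 21, 21, 22, 22]
s0→1 e2→0 s8→1 e10→0 s10→1 e13→0 s16→1 s17→2 s17→3 s18→4 s18→5 s18→6 e19→5 s19→6 s19→7  — peak 7.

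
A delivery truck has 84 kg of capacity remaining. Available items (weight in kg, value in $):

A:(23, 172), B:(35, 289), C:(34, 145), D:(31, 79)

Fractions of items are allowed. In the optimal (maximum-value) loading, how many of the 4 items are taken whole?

Sort by value per unit weight and fill in that order.
Ratios (sorted): B 8.26, A 7.48, C 4.26, D 2.55
take B (35 @ 289); take A (23 @ 172); take 26/34 of C → 110.88. Capacity used 84/84.
2 item(s) taken whole; one partial (take 26/34 of C).

2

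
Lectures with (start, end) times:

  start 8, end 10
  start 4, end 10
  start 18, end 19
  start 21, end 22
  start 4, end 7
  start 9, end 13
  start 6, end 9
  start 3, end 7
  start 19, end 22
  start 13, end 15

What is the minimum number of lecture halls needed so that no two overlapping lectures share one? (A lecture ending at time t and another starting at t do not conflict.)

starts: [3, 4, 4, 6, 8, 9, 13, 18, 19, 21]
ends:   [7, 7, 9, 10, 10, 13, 15, 19, 22, 22]
s3→1 s4→2 s4→3 s6→4  — peak 4.

4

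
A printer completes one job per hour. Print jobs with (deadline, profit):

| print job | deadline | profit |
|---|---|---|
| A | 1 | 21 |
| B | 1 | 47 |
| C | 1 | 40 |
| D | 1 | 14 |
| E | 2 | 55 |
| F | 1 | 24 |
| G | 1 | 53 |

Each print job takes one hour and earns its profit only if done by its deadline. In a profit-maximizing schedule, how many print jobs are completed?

Sort by profit descending; place each in the latest free slot ≤ its deadline.
Profit order: E=55 G=53 B=47 C=40 F=24 A=21 D=14
Assign: E→slot 2, G→slot 1, B skipped, C skipped, F skipped, A skipped, D skipped.
Slots: [1:G] [2:E]
2 of 7 scheduled.

2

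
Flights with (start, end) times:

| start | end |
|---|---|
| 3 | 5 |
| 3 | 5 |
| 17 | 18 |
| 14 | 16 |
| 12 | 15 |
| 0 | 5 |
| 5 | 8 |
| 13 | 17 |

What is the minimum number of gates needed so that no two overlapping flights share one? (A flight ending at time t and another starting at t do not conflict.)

Count concurrent intervals with a sweep; the peak is the room count.
starts: [0, 3, 3, 5, 12, 13, 14, 17]
ends:   [5, 5, 5, 8, 15, 16, 17, 18]
s0→1 s3→2 s3→3  — peak 3.

3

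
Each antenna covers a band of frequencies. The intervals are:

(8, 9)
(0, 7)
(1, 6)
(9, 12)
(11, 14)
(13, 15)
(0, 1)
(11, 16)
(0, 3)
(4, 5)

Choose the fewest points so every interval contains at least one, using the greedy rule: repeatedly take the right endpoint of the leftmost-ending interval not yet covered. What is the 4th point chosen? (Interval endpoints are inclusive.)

14

Sort by right endpoint; whenever an interval is uncovered, place a point at its right end.
By right end: [0,1]  [0,3]  [4,5]  [1,6]  [0,7]  [8,9]  [9,12]  [11,14]  [13,15]  [11,16]
[0,1] uncovered → point at 1; [4,5] uncovered → point at 5; [8,9] uncovered → point at 9; [11,14] uncovered → point at 14.
Points: 1, 5, 9, 14 (4 total).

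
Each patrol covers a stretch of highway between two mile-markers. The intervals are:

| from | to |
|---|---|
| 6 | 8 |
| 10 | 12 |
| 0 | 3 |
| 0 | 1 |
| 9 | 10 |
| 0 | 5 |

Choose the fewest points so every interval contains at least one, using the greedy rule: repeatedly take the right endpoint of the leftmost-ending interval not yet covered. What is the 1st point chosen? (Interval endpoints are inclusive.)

1

Process intervals by earliest right end; each time one isn't hit yet, stab at its right endpoint.
By right end: [0,1]  [0,3]  [0,5]  [6,8]  [9,10]  [10,12]
[0,1] uncovered → point at 1; [6,8] uncovered → point at 8; [9,10] uncovered → point at 10.
Points: 1, 8, 10 (3 total).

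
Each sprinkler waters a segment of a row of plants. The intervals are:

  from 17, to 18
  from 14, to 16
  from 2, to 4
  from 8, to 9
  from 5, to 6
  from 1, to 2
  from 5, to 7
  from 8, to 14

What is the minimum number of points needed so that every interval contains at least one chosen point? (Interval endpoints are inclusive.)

5

By right end: [1,2]  [2,4]  [5,6]  [5,7]  [8,9]  [8,14]  [14,16]  [17,18]
[1,2] uncovered → point at 2; [5,6] uncovered → point at 6; [8,9] uncovered → point at 9; [14,16] uncovered → point at 16; [17,18] uncovered → point at 18.
Points: 2, 6, 9, 16, 18 (5 total).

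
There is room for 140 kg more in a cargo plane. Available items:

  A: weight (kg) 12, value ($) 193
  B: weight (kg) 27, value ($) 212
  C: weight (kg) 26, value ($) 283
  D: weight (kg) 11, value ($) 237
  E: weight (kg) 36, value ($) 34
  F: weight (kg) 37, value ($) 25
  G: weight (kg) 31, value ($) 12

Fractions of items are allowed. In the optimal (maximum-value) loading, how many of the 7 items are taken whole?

5

Ratios (sorted): D 21.55, A 16.08, C 10.88, B 7.85, E 0.94, F 0.68, G 0.39
take D (11 @ 237); take A (12 @ 193); take C (26 @ 283); take B (27 @ 212); take E (36 @ 34); take 28/37 of F → 18.92. Capacity used 140/140.
5 item(s) taken whole; one partial (take 28/37 of F).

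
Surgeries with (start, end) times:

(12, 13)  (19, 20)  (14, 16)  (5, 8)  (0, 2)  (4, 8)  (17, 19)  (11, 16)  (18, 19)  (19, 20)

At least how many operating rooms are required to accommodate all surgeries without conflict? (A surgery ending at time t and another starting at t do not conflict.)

starts: [0, 4, 5, 11, 12, 14, 17, 18, 19, 19]
ends:   [2, 8, 8, 13, 16, 16, 19, 19, 20, 20]
s0→1 e2→0 s4→1 s5→2  — peak 2.

2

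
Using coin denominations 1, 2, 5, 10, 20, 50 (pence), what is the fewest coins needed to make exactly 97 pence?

97 − 1×50→47 − 2×20→7 − 1×5→2 − 1×2→0
Total coins = 1 + 2 + 1 + 1 = 5

5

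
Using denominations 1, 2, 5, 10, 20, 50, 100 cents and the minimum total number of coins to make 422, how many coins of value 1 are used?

0

422 = 4×100 + 1×20 + 1×2
Count of 1: 0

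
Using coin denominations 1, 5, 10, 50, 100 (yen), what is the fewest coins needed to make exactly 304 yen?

7

Greedy: take as many of the largest coin as possible, then repeat with the remainder.
304 − 3×100→4 − 4×1→0
Total coins = 3 + 4 = 7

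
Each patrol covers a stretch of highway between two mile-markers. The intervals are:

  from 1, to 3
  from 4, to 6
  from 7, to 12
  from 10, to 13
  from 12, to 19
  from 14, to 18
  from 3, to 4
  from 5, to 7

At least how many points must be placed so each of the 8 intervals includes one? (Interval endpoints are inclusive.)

4

Process intervals by earliest right end; each time one isn't hit yet, stab at its right endpoint.
Sorted: [1,3] [3,4] [4,6] [5,7] [7,12] [10,13] [14,18] [12,19]
{[1,3],[3,4]} hit by 3; {[4,6],[5,7]} hit by 6; {[7,12],[10,13]} hit by 12; {[14,18],[12,19]} hit by 18.
Points: 3, 6, 12, 18 (4 total).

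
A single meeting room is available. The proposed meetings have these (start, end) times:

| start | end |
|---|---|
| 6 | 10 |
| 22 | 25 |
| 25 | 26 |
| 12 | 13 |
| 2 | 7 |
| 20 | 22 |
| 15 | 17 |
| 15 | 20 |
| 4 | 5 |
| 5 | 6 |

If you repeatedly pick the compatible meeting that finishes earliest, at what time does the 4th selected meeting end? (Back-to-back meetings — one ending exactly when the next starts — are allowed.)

Sort by end time and greedily take each interval whose start is ≥ the last chosen end.
By end time: (4,5), (5,6), (2,7), (6,10), (12,13), (15,17), (15,20), (20,22), (22,25), (25,26).
Pick (4,5); next start ≥ 5 → (5,6); next start ≥ 6 → (6,10); next start ≥ 10 → (12,13); next start ≥ 13 → (15,17); next start ≥ 17 → (20,22); next start ≥ 22 → (22,25); next start ≥ 25 → (25,26).
Selected: (4,5) (5,6) (6,10) (12,13) (15,17) (20,22) (22,25) (25,26)

13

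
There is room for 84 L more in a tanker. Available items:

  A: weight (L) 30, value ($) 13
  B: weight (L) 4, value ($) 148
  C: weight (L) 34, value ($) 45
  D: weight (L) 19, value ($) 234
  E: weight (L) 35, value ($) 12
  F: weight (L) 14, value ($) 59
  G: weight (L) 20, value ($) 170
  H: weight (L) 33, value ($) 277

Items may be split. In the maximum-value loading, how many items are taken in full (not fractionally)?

Sort by value per unit weight and fill in that order.
Order: B (148/4=37.00) > D (234/19=12.32) > G (170/20=8.50) > H (277/33=8.39) > F (59/14=4.21) > C (45/34=1.32) > A (13/30=0.43) > E (12/35=0.34)
Fill: take B (4 @ 148) → take D (19 @ 234) → take G (20 @ 170) → take H (33 @ 277) → take 8/14 of F → 33.71; 84/84 used.
4 item(s) taken whole; one partial (take 8/14 of F).

4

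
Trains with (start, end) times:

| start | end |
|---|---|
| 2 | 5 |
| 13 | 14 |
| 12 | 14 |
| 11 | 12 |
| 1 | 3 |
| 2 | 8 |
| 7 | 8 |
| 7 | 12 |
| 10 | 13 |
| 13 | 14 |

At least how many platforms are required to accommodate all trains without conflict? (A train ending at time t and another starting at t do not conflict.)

3

Count concurrent intervals with a sweep; the peak is the room count.
Events (time:±→running): 1:+→1 2:+→2 2:+→3 … peak 3.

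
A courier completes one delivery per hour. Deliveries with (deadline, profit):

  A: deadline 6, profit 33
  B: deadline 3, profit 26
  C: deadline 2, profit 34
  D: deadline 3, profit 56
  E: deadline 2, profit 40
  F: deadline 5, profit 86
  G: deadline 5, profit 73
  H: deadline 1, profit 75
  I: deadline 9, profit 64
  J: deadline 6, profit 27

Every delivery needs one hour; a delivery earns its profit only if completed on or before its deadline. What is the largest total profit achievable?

427

Profit order: F=86 H=75 G=73 I=64 D=56 E=40 C=34 A=33 J=27 B=26
Assign: F→slot 5, H→slot 1, G→slot 4, I→slot 9, D→slot 3, E→slot 2, C skipped, A→slot 6, J skipped, B skipped.
Slots: [1:H] [2:E] [3:D] [4:G] [5:F] [6:A] [9:I]
Profit = 75 + 40 + 56 + 73 + 86 + 33 + 64 = 427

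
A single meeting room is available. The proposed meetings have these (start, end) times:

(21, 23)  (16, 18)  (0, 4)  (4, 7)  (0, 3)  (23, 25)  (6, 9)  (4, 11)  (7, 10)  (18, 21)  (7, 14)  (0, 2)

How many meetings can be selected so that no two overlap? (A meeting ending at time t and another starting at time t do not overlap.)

7

Sort by end time and greedily take each interval whose start is ≥ the last chosen end.
Sorted by end: (0,2)  (0,3)  (0,4)  (4,7)  (6,9)  (7,10)  (4,11)  (7,14)  (16,18)  (18,21)  (21,23)  (23,25)
take (0,2); skip (0,4); take (4,7); skip (6,9); take (7,10); skip (7,14); take (16,18); take (18,21); take (21,23); take (23,25).
Selected 7 meetings.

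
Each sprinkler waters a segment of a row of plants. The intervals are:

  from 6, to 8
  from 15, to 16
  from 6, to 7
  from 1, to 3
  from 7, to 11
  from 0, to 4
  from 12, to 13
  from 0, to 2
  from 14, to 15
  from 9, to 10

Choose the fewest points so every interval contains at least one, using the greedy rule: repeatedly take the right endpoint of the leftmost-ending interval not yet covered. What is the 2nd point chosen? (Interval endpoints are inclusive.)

7

Sorted: [0,2] [1,3] [0,4] [6,7] [6,8] [9,10] [7,11] [12,13] [14,15] [15,16]
{[0,2],[1,3],[0,4]} hit by 2; {[6,7],[6,8]} hit by 7; {[9,10],[7,11]} hit by 10; {[12,13]} hit by 13; {[14,15],[15,16]} hit by 15.
Points: 2, 7, 10, 13, 15 (5 total).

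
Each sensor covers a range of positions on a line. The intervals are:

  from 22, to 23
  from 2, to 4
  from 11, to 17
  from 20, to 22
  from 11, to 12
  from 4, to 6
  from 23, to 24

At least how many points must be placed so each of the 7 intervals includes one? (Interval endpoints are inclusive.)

4

Process intervals by earliest right end; each time one isn't hit yet, stab at its right endpoint.
Sorted: [2,4] [4,6] [11,12] [11,17] [20,22] [22,23] [23,24]
{[2,4],[4,6]} hit by 4; {[11,12],[11,17]} hit by 12; {[20,22],[22,23]} hit by 22; {[23,24]} hit by 24.
Points: 4, 12, 22, 24 (4 total).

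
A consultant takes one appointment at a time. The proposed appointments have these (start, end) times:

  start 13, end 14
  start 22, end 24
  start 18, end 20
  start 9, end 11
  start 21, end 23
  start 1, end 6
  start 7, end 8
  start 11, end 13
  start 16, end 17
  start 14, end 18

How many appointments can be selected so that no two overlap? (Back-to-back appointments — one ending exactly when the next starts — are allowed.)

Sort by end time and greedily take each interval whose start is ≥ the last chosen end.
Sorted by end: (1,6)  (7,8)  (9,11)  (11,13)  (13,14)  (16,17)  (14,18)  (18,20)  (21,23)  (22,24)
take (1,6); take (7,8); take (9,11); take (11,13); take (13,14); take (16,17); skip (14,18); take (18,20); take (21,23); skip (22,24).
Selected 8 appointments.

8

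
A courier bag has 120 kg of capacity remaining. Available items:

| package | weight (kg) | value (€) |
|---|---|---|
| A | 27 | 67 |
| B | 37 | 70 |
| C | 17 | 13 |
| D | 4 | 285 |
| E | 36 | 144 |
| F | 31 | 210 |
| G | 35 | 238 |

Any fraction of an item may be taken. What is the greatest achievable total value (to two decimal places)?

911.74

Order: D (285/4=71.25) > G (238/35=6.80) > F (210/31=6.77) > E (144/36=4.00) > A (67/27=2.48) > B (70/37=1.89) > C (13/17=0.76)
Fill: take D (4 @ 285) → take G (35 @ 238) → take F (31 @ 210) → take E (36 @ 144) → take 14/27 of A → 34.74; 120/120 used.
Total value = 911.74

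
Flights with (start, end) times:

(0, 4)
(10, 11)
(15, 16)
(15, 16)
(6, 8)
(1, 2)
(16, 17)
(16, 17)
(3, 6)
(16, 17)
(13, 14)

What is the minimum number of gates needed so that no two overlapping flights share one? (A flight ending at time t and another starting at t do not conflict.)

3

The answer is the maximum number of intervals overlapping at any instant.
starts: [0, 1, 3, 6, 10, 13, 15, 15, 16, 16, 16]
ends:   [2, 4, 6, 8, 11, 14, 16, 16, 17, 17, 17]
s0→1 s1→2 e2→1 s3→2 e4→1 e6→0 s6→1 e8→0 s10→1 e11→0 s13→1 e14→0 s15→1 s15→2 e16→1 e16→0 s16→1 s16→2 s16→3  — peak 3.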